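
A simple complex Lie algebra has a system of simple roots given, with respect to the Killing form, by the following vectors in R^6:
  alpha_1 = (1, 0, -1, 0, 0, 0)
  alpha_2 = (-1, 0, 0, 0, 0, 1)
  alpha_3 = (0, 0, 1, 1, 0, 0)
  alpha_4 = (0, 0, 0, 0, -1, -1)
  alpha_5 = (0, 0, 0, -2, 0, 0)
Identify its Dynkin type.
Compute the Cartan integers a_ij = 2(alpha_i, alpha_j)/(alpha_j, alpha_j); the resulting 5x5 Cartan matrix is
[[2, -1, -1, 0, 0], [-1, 2, 0, -1, 0], [-1, 0, 2, 0, -1], [0, -1, 0, 2, 0], [0, 0, -2, 0, 2]].
The roots have two lengths (squared-length ratio 2:1); the short ones are alpha_{1,2,3,4}. The associated Dynkin diagram is a chain of 5 nodes with a double edge at one end; the terminal node there is the unique long simple root (C_5), so the type is C_5 (the algebra sp(10)).

C_5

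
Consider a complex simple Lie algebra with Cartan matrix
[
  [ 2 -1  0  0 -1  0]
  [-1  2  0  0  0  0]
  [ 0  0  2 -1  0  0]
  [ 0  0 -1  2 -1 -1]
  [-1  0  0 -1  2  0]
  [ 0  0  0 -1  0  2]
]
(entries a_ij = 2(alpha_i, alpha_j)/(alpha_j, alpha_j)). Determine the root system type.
D_6

The matrix has rank 6 with 2's on the diagonal. Reading the off-diagonal entries as Dynkin edges (a single edge where a_ij = a_ji = -1; a double or triple edge where a_ij * a_ji = 2 or 3), the diagram is a chain of 4 nodes with a fork of two nodes at one end (D_6). One simple-root ordering that puts it in standard form is (alpha_2, alpha_1, alpha_5, alpha_4, alpha_6, alpha_3). So the algebra is type D_6, i.e. so(12).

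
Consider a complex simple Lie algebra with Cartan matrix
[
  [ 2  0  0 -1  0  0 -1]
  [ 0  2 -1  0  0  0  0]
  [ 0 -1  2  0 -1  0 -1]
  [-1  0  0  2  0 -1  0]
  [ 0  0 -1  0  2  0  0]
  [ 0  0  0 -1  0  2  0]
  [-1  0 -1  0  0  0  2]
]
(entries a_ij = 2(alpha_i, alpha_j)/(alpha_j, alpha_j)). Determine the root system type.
D_7

The matrix has rank 7 with 2's on the diagonal. Reading the off-diagonal entries as Dynkin edges (a single edge where a_ij = a_ji = -1; a double or triple edge where a_ij * a_ji = 2 or 3), the diagram is a chain of 5 nodes with a fork of two nodes at one end (D_7). One simple-root ordering that puts it in standard form is (alpha_6, alpha_4, alpha_1, alpha_7, alpha_3, alpha_2, alpha_5). So the algebra is type D_7, i.e. so(14).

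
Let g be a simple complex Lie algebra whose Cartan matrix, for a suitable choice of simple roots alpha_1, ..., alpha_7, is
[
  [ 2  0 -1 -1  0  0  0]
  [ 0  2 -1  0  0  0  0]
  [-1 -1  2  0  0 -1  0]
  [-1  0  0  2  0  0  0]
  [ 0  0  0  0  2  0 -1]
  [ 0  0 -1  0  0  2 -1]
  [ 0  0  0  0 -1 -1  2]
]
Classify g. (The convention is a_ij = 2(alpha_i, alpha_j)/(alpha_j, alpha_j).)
E_7

The matrix has rank 7 with 2's on the diagonal. Reading the off-diagonal entries as Dynkin edges (a single edge where a_ij = a_ji = -1; a double or triple edge where a_ij * a_ji = 2 or 3), the diagram is a chain of 6 nodes with one extra node attached to the third node from one end (E_7). One simple-root ordering that puts it in standard form is (alpha_4, alpha_2, alpha_1, alpha_3, alpha_6, alpha_7, alpha_5). So the algebra is type E_7.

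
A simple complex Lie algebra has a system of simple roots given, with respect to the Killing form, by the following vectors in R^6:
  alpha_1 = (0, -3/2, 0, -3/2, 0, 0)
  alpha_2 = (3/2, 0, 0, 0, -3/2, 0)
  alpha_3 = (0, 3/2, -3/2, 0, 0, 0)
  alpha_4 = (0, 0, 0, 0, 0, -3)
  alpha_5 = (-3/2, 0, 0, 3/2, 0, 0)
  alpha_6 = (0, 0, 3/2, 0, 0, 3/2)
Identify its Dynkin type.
Compute the Cartan integers a_ij = 2(alpha_i, alpha_j)/(alpha_j, alpha_j); the resulting 6x6 Cartan matrix is
[[2, 0, -1, 0, -1, 0], [0, 2, 0, 0, -1, 0], [-1, 0, 2, 0, 0, -1], [0, 0, 0, 2, 0, -2], [-1, -1, 0, 0, 2, 0], [0, 0, -1, -1, 0, 2]].
The roots have two lengths (squared-length ratio 2:1); the short ones are alpha_{1,2,3,5,6}. The associated Dynkin diagram is a chain of 6 nodes with a double edge at one end; the terminal node there is the unique long simple root (C_6), so the type is C_6 (the algebra sp(12)).

C_6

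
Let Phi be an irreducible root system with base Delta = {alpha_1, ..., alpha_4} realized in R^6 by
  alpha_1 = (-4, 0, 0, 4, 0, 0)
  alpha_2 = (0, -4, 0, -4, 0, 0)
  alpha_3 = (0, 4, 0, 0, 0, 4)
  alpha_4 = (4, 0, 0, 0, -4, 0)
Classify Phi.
Compute the Cartan integers a_ij = 2(alpha_i, alpha_j)/(alpha_j, alpha_j); the resulting 4x4 Cartan matrix is
[[2, -1, 0, -1], [-1, 2, -1, 0], [0, -1, 2, 0], [-1, 0, 0, 2]].
All simple roots have the same length, so the diagram is simply laced. The associated Dynkin diagram is a chain of 4 nodes with single edges (A_4), so the type is A_4 (the algebra sl(5)).

A_4 (sl(5))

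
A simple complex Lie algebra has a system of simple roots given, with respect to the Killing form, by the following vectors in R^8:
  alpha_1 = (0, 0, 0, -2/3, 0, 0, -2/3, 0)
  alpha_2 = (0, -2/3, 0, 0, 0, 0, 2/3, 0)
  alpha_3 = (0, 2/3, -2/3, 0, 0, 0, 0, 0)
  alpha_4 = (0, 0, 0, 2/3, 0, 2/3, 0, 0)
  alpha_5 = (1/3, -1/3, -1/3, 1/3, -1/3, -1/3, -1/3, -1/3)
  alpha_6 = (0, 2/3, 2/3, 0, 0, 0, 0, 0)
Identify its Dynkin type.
Compute the Cartan integers a_ij = 2(alpha_i, alpha_j)/(alpha_j, alpha_j); the resulting 6x6 Cartan matrix is
[[2, -1, 0, -1, 0, 0], [-1, 2, -1, 0, 0, -1], [0, -1, 2, 0, 0, 0], [-1, 0, 0, 2, 0, 0], [0, 0, 0, 0, 2, -1], [0, -1, 0, 0, -1, 2]].
All simple roots have the same length, so the diagram is simply laced. The associated Dynkin diagram is a chain of 5 nodes with one extra node attached to the third node from one end (E_6), so the type is E_6.

E_6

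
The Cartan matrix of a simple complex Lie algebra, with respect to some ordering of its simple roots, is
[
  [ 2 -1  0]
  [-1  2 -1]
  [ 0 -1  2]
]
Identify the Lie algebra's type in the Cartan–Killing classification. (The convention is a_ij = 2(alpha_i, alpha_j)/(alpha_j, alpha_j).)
A_3 (sl(4))

The matrix has rank 3 with 2's on the diagonal. Reading the off-diagonal entries as Dynkin edges (a single edge where a_ij = a_ji = -1; a double or triple edge where a_ij * a_ji = 2 or 3), the diagram is a chain of 3 nodes with single edges (A_3). One simple-root ordering that puts it in standard form is (alpha_3, alpha_2, alpha_1). So the algebra is type A_3, i.e. sl(4).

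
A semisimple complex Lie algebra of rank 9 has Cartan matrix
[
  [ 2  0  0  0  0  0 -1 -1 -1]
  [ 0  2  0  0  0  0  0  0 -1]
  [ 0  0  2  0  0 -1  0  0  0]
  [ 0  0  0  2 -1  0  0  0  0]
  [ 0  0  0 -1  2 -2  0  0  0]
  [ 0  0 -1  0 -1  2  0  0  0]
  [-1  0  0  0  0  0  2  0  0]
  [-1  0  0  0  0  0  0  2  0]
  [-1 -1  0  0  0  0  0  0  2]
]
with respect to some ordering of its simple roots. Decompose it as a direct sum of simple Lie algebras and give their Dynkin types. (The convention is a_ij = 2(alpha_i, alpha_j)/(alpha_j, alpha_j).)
type D_5 + type F_4

The diagram associated to this matrix has two connected components: the simple roots {alpha_1, alpha_2, alpha_7, alpha_8, alpha_9} form a chain of 3 nodes with a fork of two nodes at one end (D_5), and {alpha_3, alpha_4, alpha_5, alpha_6} form a chain of 4 nodes with a double edge between the middle two (F_4). A semisimple Lie algebra decomposes uniquely as the direct sum of simple ideals, one per connected component of its Dynkin diagram, so g ≅ D_5 ⊕ F_4 (dimension 45 + 52 = 97).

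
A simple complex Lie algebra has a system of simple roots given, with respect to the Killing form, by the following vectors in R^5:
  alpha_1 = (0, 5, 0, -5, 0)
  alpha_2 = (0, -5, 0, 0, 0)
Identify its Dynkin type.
Compute the Cartan integers a_ij = 2(alpha_i, alpha_j)/(alpha_j, alpha_j); the resulting 2x2 Cartan matrix is
[[2, -2], [-1, 2]].
The roots have two lengths (squared-length ratio 2:1); the short ones are alpha_{2}. The associated Dynkin diagram is a chain of 2 nodes with a double edge at one end; the terminal node there is the unique short simple root (B_2), so the type is B_2 (the algebra so(5)).

B_2 (so(5))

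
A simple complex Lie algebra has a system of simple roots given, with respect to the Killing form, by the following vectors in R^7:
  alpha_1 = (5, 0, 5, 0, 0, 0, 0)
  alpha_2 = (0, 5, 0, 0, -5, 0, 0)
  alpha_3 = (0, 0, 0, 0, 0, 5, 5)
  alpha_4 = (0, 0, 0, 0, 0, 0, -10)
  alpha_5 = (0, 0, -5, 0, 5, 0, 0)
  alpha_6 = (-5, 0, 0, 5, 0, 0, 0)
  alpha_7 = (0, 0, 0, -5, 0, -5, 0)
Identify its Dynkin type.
Compute the Cartan integers a_ij = 2(alpha_i, alpha_j)/(alpha_j, alpha_j); the resulting 7x7 Cartan matrix is
[[2, 0, 0, 0, -1, -1, 0], [0, 2, 0, 0, -1, 0, 0], [0, 0, 2, -1, 0, 0, -1], [0, 0, -2, 2, 0, 0, 0], [-1, -1, 0, 0, 2, 0, 0], [-1, 0, 0, 0, 0, 2, -1], [0, 0, -1, 0, 0, -1, 2]].
The roots have two lengths (squared-length ratio 2:1); the short ones are alpha_{1,2,3,5,6,7}. The associated Dynkin diagram is a chain of 7 nodes with a double edge at one end; the terminal node there is the unique long simple root (C_7), so the type is C_7 (the algebra sp(14)).

C7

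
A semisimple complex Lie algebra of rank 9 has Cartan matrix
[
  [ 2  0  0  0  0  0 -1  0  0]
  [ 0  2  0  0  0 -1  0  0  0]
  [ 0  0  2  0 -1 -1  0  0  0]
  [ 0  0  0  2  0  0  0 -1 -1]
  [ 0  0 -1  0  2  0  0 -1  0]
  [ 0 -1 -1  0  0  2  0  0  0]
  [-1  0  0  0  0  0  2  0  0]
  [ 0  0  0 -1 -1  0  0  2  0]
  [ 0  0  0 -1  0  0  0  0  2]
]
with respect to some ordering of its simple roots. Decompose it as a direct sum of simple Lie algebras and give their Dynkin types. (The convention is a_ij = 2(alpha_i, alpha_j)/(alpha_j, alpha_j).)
The diagram associated to this matrix has two connected components: the simple roots {alpha_1, alpha_7} form a chain of 2 nodes with single edges (A_2), and {alpha_2, alpha_3, alpha_4, alpha_5, alpha_6, alpha_8, alpha_9} form a chain of 7 nodes with single edges (A_7). A semisimple Lie algebra decomposes uniquely as the direct sum of simple ideals, one per connected component of its Dynkin diagram, so g ≅ A_2 ⊕ A_7 (dimension 8 + 63 = 71).

type A_2 ⊕ type A_7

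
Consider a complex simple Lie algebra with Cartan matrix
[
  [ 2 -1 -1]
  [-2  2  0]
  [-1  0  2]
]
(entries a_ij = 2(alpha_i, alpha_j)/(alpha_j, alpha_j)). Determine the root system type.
type C_3

The matrix has rank 3 with 2's on the diagonal. Reading the off-diagonal entries as Dynkin edges (a single edge where a_ij = a_ji = -1; a double or triple edge where a_ij * a_ji = 2 or 3), the diagram is a chain of 3 nodes with a double edge at one end; the terminal node there is the unique long simple root (C_3). One simple-root ordering that puts it in standard form is (alpha_3, alpha_1, alpha_2). So the algebra is type C_3, i.e. sp(6).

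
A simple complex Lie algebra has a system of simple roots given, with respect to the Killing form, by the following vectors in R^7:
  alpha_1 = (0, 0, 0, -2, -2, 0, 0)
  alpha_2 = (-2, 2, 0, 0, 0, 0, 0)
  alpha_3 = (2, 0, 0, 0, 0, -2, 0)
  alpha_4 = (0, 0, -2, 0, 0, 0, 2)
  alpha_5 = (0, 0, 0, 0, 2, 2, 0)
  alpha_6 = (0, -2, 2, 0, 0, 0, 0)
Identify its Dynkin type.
Compute the Cartan integers a_ij = 2(alpha_i, alpha_j)/(alpha_j, alpha_j); the resulting 6x6 Cartan matrix is
[[2, 0, 0, 0, -1, 0], [0, 2, -1, 0, 0, -1], [0, -1, 2, 0, -1, 0], [0, 0, 0, 2, 0, -1], [-1, 0, -1, 0, 2, 0], [0, -1, 0, -1, 0, 2]].
All simple roots have the same length, so the diagram is simply laced. The associated Dynkin diagram is a chain of 6 nodes with single edges (A_6), so the type is A_6 (the algebra sl(7)).

type A_6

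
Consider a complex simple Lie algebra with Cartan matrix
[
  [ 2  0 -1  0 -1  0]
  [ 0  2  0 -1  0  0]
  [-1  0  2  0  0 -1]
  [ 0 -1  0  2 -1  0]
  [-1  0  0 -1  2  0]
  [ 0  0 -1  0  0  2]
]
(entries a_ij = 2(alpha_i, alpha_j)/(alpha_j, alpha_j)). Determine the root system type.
type A_6

The matrix has rank 6 with 2's on the diagonal. Reading the off-diagonal entries as Dynkin edges (a single edge where a_ij = a_ji = -1; a double or triple edge where a_ij * a_ji = 2 or 3), the diagram is a chain of 6 nodes with single edges (A_6). One simple-root ordering that puts it in standard form is (alpha_6, alpha_3, alpha_1, alpha_5, alpha_4, alpha_2). So the algebra is type A_6, i.e. sl(7).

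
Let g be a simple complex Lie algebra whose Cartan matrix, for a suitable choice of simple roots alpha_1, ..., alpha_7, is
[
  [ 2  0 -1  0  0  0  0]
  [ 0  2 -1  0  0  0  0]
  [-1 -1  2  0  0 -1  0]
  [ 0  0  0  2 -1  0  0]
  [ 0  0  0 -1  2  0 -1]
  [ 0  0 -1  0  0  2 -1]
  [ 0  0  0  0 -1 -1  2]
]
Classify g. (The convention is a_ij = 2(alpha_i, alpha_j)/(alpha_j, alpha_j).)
type D_7

The matrix has rank 7 with 2's on the diagonal. Reading the off-diagonal entries as Dynkin edges (a single edge where a_ij = a_ji = -1; a double or triple edge where a_ij * a_ji = 2 or 3), the diagram is a chain of 5 nodes with a fork of two nodes at one end (D_7). One simple-root ordering that puts it in standard form is (alpha_4, alpha_5, alpha_7, alpha_6, alpha_3, alpha_1, alpha_2). So the algebra is type D_7, i.e. so(14).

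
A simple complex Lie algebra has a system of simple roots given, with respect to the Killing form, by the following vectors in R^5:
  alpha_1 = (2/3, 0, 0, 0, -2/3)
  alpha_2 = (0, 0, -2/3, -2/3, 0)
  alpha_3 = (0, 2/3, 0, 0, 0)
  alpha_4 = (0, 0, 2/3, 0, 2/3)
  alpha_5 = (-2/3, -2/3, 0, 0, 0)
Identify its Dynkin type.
Compute the Cartan integers a_ij = 2(alpha_i, alpha_j)/(alpha_j, alpha_j); the resulting 5x5 Cartan matrix is
[[2, 0, 0, -1, -1], [0, 2, 0, -1, 0], [0, 0, 2, 0, -1], [-1, -1, 0, 2, 0], [-1, 0, -2, 0, 2]].
The roots have two lengths (squared-length ratio 2:1); the short ones are alpha_{3}. The associated Dynkin diagram is a chain of 5 nodes with a double edge at one end; the terminal node there is the unique short simple root (B_5), so the type is B_5 (the algebra so(11)).

B_5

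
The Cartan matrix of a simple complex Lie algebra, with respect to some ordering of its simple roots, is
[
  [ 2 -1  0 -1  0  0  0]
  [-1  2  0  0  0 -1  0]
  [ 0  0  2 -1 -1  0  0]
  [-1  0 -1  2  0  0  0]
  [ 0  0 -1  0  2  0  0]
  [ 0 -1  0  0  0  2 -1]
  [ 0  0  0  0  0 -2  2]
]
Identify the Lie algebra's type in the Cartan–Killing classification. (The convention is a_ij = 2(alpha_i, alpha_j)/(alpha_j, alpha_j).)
The matrix has rank 7 with 2's on the diagonal. Reading the off-diagonal entries as Dynkin edges (a single edge where a_ij = a_ji = -1; a double or triple edge where a_ij * a_ji = 2 or 3), the diagram is a chain of 7 nodes with a double edge at one end; the terminal node there is the unique long simple root (C_7). One simple-root ordering that puts it in standard form is (alpha_5, alpha_3, alpha_4, alpha_1, alpha_2, alpha_6, alpha_7). So the algebra is type C_7, i.e. sp(14).

C_7 (sp(14))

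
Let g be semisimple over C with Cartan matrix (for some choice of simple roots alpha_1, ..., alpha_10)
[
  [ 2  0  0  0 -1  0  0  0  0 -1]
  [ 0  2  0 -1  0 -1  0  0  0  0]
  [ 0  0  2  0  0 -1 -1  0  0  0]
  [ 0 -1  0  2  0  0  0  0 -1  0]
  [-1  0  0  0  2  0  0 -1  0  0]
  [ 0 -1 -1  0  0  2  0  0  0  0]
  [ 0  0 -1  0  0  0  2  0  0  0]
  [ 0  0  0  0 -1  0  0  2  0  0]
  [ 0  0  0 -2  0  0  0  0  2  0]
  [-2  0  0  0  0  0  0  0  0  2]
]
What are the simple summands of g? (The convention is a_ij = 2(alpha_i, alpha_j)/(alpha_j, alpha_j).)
C_4 + C_6

The diagram associated to this matrix has two connected components: the simple roots {alpha_1, alpha_5, alpha_8, alpha_10} form a chain of 4 nodes with a double edge at one end; the terminal node there is the unique long simple root (C_4), and {alpha_2, alpha_3, alpha_4, alpha_6, alpha_7, alpha_9} form a chain of 6 nodes with a double edge at one end; the terminal node there is the unique long simple root (C_6). A semisimple Lie algebra decomposes uniquely as the direct sum of simple ideals, one per connected component of its Dynkin diagram, so g ≅ C_4 ⊕ C_6 (dimension 36 + 78 = 114).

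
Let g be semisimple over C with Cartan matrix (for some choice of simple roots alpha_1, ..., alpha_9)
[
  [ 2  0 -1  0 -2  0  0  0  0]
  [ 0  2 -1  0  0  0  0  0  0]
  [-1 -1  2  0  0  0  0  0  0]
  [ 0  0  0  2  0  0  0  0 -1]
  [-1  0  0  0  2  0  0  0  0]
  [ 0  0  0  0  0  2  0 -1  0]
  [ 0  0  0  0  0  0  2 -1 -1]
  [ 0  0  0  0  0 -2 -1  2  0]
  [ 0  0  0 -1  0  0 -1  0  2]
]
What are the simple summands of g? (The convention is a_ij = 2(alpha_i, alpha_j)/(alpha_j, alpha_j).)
B_4 + B_5

The diagram associated to this matrix has two connected components: the simple roots {alpha_1, alpha_2, alpha_3, alpha_5} form a chain of 4 nodes with a double edge at one end; the terminal node there is the unique short simple root (B_4), and {alpha_4, alpha_6, alpha_7, alpha_8, alpha_9} form a chain of 5 nodes with a double edge at one end; the terminal node there is the unique short simple root (B_5). A semisimple Lie algebra decomposes uniquely as the direct sum of simple ideals, one per connected component of its Dynkin diagram, so g ≅ B_4 ⊕ B_5 (dimension 36 + 55 = 91).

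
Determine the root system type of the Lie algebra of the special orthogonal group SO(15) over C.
This is so(15) with 15 odd, which has dimension 15(15-1)/2 = 105 and rank (15-1)/2 = 7. In the classification of classical Lie algebras, the orthogonal algebra so(2n+1) in an odd number of variables has type B_n; here n = 7, so the Dynkin diagram is a chain of 7 nodes with a double edge at one end; the terminal node there is the unique short simple root (B_7). Hence the type is B_7.

B7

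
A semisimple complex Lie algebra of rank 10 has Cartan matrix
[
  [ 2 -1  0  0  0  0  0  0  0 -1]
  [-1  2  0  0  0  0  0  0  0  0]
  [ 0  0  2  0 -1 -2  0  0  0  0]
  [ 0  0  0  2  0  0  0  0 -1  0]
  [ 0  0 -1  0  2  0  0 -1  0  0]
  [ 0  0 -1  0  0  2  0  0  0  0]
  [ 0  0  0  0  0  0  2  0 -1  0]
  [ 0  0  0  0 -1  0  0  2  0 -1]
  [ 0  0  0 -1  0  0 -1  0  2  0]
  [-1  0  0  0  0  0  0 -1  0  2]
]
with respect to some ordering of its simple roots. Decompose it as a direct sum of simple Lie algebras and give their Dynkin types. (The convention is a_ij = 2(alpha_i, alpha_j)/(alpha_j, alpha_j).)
type A_3 ⊕ type B_7

The diagram associated to this matrix has two connected components: the simple roots {alpha_4, alpha_7, alpha_9} form a chain of 3 nodes with single edges (A_3), and {alpha_1, alpha_2, alpha_3, alpha_5, alpha_6, alpha_8, alpha_10} form a chain of 7 nodes with a double edge at one end; the terminal node there is the unique short simple root (B_7). A semisimple Lie algebra decomposes uniquely as the direct sum of simple ideals, one per connected component of its Dynkin diagram, so g ≅ A_3 ⊕ B_7 (dimension 15 + 105 = 120).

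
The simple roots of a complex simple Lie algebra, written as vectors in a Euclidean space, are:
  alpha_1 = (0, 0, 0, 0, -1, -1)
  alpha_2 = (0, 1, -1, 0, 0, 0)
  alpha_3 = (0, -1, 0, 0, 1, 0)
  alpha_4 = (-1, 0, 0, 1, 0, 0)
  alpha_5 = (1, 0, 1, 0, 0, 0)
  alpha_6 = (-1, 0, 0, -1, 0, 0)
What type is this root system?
Compute the Cartan integers a_ij = 2(alpha_i, alpha_j)/(alpha_j, alpha_j); the resulting 6x6 Cartan matrix is
[[2, 0, -1, 0, 0, 0], [0, 2, -1, 0, -1, 0], [-1, -1, 2, 0, 0, 0], [0, 0, 0, 2, -1, 0], [0, -1, 0, -1, 2, -1], [0, 0, 0, 0, -1, 2]].
All simple roots have the same length, so the diagram is simply laced. The associated Dynkin diagram is a chain of 4 nodes with a fork of two nodes at one end (D_6), so the type is D_6 (the algebra so(12)).

D_6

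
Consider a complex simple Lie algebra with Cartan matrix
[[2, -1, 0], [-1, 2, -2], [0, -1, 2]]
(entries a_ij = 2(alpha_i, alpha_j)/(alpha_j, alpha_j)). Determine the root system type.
B_3

The matrix has rank 3 with 2's on the diagonal. Reading the off-diagonal entries as Dynkin edges (a single edge where a_ij = a_ji = -1; a double or triple edge where a_ij * a_ji = 2 or 3), the diagram is a chain of 3 nodes with a double edge at one end; the terminal node there is the unique short simple root (B_3). One simple-root ordering that puts it in standard form is (alpha_1, alpha_2, alpha_3). So the algebra is type B_3, i.e. so(7).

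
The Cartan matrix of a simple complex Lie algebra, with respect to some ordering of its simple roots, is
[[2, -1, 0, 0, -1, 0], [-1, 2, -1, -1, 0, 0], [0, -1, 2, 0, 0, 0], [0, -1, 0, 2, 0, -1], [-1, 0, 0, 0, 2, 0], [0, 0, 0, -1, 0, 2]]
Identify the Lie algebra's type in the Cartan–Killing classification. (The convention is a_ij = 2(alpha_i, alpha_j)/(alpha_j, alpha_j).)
The matrix has rank 6 with 2's on the diagonal. Reading the off-diagonal entries as Dynkin edges (a single edge where a_ij = a_ji = -1; a double or triple edge where a_ij * a_ji = 2 or 3), the diagram is a chain of 5 nodes with one extra node attached to the third node from one end (E_6). One simple-root ordering that puts it in standard form is (alpha_5, alpha_3, alpha_1, alpha_2, alpha_4, alpha_6). So the algebra is type E_6.

type E_6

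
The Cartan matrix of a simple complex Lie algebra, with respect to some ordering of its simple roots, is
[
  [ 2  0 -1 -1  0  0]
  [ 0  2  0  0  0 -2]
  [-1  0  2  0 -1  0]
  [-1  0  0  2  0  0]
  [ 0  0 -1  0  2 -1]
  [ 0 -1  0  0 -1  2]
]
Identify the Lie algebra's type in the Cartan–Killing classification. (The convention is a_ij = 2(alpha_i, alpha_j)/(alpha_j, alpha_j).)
The matrix has rank 6 with 2's on the diagonal. Reading the off-diagonal entries as Dynkin edges (a single edge where a_ij = a_ji = -1; a double or triple edge where a_ij * a_ji = 2 or 3), the diagram is a chain of 6 nodes with a double edge at one end; the terminal node there is the unique long simple root (C_6). One simple-root ordering that puts it in standard form is (alpha_4, alpha_1, alpha_3, alpha_5, alpha_6, alpha_2). So the algebra is type C_6, i.e. sp(12).

C6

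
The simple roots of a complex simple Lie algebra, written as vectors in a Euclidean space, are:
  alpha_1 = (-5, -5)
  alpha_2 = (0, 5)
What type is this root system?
Compute the Cartan integers a_ij = 2(alpha_i, alpha_j)/(alpha_j, alpha_j); the resulting 2x2 Cartan matrix is
[[2, -2], [-1, 2]].
The roots have two lengths (squared-length ratio 2:1); the short ones are alpha_{2}. The associated Dynkin diagram is a chain of 2 nodes with a double edge at one end; the terminal node there is the unique short simple root (B_2), so the type is B_2 (the algebra so(5)).

B_2 (so(5))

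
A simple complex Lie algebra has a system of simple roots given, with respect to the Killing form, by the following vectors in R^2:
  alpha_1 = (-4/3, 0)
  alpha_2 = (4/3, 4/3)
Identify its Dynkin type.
Compute the Cartan integers a_ij = 2(alpha_i, alpha_j)/(alpha_j, alpha_j); the resulting 2x2 Cartan matrix is
[[2, -1], [-2, 2]].
The roots have two lengths (squared-length ratio 2:1); the short ones are alpha_{1}. The associated Dynkin diagram is a chain of 2 nodes with a double edge at one end; the terminal node there is the unique short simple root (B_2), so the type is B_2 (the algebra so(5)).

B2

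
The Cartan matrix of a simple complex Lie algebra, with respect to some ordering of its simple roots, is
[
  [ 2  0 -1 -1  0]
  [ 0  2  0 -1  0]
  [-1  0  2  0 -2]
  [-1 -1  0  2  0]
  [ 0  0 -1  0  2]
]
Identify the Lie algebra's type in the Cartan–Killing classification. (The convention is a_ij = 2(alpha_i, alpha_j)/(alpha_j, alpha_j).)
The matrix has rank 5 with 2's on the diagonal. Reading the off-diagonal entries as Dynkin edges (a single edge where a_ij = a_ji = -1; a double or triple edge where a_ij * a_ji = 2 or 3), the diagram is a chain of 5 nodes with a double edge at one end; the terminal node there is the unique short simple root (B_5). One simple-root ordering that puts it in standard form is (alpha_2, alpha_4, alpha_1, alpha_3, alpha_5). So the algebra is type B_5, i.e. so(11).

type B_5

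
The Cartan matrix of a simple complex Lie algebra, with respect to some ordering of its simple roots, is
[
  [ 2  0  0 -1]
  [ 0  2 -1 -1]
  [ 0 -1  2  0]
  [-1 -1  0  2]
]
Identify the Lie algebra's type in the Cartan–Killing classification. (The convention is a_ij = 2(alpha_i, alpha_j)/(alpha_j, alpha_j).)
The matrix has rank 4 with 2's on the diagonal. Reading the off-diagonal entries as Dynkin edges (a single edge where a_ij = a_ji = -1; a double or triple edge where a_ij * a_ji = 2 or 3), the diagram is a chain of 4 nodes with single edges (A_4). One simple-root ordering that puts it in standard form is (alpha_3, alpha_2, alpha_4, alpha_1). So the algebra is type A_4, i.e. sl(5).

A_4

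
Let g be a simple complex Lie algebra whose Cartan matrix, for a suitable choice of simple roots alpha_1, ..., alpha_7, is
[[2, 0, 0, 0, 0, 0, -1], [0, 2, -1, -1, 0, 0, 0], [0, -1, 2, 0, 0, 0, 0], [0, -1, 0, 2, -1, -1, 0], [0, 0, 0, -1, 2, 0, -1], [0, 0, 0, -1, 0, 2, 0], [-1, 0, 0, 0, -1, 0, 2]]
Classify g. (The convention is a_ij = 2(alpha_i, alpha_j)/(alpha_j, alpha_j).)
The matrix has rank 7 with 2's on the diagonal. Reading the off-diagonal entries as Dynkin edges (a single edge where a_ij = a_ji = -1; a double or triple edge where a_ij * a_ji = 2 or 3), the diagram is a chain of 6 nodes with one extra node attached to the third node from one end (E_7). One simple-root ordering that puts it in standard form is (alpha_3, alpha_6, alpha_2, alpha_4, alpha_5, alpha_7, alpha_1). So the algebra is type E_7.

E_7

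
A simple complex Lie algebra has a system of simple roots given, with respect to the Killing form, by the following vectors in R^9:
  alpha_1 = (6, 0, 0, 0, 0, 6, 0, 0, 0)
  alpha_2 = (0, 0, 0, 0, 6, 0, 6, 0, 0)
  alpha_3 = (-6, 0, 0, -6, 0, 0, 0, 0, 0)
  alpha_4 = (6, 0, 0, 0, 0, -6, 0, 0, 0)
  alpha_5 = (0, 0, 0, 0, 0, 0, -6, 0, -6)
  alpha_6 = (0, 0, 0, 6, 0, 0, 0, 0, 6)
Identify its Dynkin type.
type D_6

Compute the Cartan integers a_ij = 2(alpha_i, alpha_j)/(alpha_j, alpha_j); the resulting 6x6 Cartan matrix is
[[2, 0, -1, 0, 0, 0], [0, 2, 0, 0, -1, 0], [-1, 0, 2, -1, 0, -1], [0, 0, -1, 2, 0, 0], [0, -1, 0, 0, 2, -1], [0, 0, -1, 0, -1, 2]].
All simple roots have the same length, so the diagram is simply laced. The associated Dynkin diagram is a chain of 4 nodes with a fork of two nodes at one end (D_6), so the type is D_6 (the algebra so(12)).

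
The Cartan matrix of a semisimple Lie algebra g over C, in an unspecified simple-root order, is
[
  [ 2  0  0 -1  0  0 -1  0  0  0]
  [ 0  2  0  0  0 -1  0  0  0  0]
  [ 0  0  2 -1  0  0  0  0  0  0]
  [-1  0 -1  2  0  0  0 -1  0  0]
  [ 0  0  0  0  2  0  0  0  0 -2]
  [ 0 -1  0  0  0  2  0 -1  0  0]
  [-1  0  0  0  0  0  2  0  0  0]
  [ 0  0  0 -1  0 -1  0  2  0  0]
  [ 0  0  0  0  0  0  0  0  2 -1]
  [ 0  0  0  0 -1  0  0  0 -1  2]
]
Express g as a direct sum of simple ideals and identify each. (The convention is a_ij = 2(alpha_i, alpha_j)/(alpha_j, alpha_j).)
type C_3 ⊕ type E_7

The diagram associated to this matrix has two connected components: the simple roots {alpha_5, alpha_9, alpha_10} form a chain of 3 nodes with a double edge at one end; the terminal node there is the unique long simple root (C_3), and {alpha_1, alpha_2, alpha_3, alpha_4, alpha_6, alpha_7, alpha_8} form a chain of 6 nodes with one extra node attached to the third node from one end (E_7). A semisimple Lie algebra decomposes uniquely as the direct sum of simple ideals, one per connected component of its Dynkin diagram, so g ≅ C_3 ⊕ E_7 (dimension 21 + 133 = 154).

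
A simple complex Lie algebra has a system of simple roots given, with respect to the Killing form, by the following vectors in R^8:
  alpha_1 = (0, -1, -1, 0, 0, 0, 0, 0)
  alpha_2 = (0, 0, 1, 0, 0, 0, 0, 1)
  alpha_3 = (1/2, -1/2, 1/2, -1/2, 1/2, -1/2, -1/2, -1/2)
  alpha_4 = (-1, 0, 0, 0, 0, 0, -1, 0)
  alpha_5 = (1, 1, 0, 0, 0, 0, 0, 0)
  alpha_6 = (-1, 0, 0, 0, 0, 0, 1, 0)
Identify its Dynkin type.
Compute the Cartan integers a_ij = 2(alpha_i, alpha_j)/(alpha_j, alpha_j); the resulting 6x6 Cartan matrix is
[[2, -1, 0, 0, -1, 0], [-1, 2, 0, 0, 0, 0], [0, 0, 2, 0, 0, -1], [0, 0, 0, 2, -1, 0], [-1, 0, 0, -1, 2, -1], [0, 0, -1, 0, -1, 2]].
All simple roots have the same length, so the diagram is simply laced. The associated Dynkin diagram is a chain of 5 nodes with one extra node attached to the third node from one end (E_6), so the type is E_6.

E_6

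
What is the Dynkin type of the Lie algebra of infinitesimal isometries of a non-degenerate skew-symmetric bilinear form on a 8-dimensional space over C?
C_4 (sp(8))

This is sp(8), which has dimension 8(8+1)/2 = 36 and rank 8/2 = 4. In the classification of classical Lie algebras, the symplectic algebra sp(2n) has type C_n; here n = 4, so the Dynkin diagram is a chain of 4 nodes with a double edge at one end; the terminal node there is the unique long simple root (C_4). Hence the type is C_4.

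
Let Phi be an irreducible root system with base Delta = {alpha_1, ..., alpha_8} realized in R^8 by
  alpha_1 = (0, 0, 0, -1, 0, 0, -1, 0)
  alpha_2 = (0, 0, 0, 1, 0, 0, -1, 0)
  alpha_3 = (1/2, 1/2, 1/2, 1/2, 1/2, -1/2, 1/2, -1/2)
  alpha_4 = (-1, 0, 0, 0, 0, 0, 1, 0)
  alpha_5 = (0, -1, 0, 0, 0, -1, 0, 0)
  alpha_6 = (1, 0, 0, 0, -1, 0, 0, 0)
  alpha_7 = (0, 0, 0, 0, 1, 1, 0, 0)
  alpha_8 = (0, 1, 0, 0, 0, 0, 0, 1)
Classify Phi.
type E_8

Compute the Cartan integers a_ij = 2(alpha_i, alpha_j)/(alpha_j, alpha_j); the resulting 8x8 Cartan matrix is
[[2, 0, -1, -1, 0, 0, 0, 0], [0, 2, 0, -1, 0, 0, 0, 0], [-1, 0, 2, 0, 0, 0, 0, 0], [-1, -1, 0, 2, 0, -1, 0, 0], [0, 0, 0, 0, 2, 0, -1, -1], [0, 0, 0, -1, 0, 2, -1, 0], [0, 0, 0, 0, -1, -1, 2, 0], [0, 0, 0, 0, -1, 0, 0, 2]].
All simple roots have the same length, so the diagram is simply laced. The associated Dynkin diagram is a chain of 7 nodes with one extra node attached to the third node from one end (E_8), so the type is E_8.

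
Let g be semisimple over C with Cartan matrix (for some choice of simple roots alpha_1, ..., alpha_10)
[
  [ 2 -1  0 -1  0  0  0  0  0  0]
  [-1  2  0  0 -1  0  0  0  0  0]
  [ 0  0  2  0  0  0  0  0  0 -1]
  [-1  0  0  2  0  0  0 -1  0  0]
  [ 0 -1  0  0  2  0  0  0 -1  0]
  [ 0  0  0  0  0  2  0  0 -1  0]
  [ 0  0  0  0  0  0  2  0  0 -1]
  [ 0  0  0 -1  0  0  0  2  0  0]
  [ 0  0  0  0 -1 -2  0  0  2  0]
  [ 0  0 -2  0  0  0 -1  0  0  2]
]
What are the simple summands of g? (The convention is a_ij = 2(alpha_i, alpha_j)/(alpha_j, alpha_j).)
The diagram associated to this matrix has two connected components: the simple roots {alpha_3, alpha_7, alpha_10} form a chain of 3 nodes with a double edge at one end; the terminal node there is the unique short simple root (B_3), and {alpha_1, alpha_2, alpha_4, alpha_5, alpha_6, alpha_8, alpha_9} form a chain of 7 nodes with a double edge at one end; the terminal node there is the unique short simple root (B_7). A semisimple Lie algebra decomposes uniquely as the direct sum of simple ideals, one per connected component of its Dynkin diagram, so g ≅ B_3 ⊕ B_7 (dimension 21 + 105 = 126).

type B_3 + type B_7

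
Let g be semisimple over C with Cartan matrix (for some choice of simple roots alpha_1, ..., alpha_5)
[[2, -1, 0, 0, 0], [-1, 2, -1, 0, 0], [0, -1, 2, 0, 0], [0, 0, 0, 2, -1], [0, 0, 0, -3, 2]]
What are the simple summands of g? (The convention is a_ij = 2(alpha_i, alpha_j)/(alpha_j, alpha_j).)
A_3 (sl(4)) ⊕ G_2

The diagram associated to this matrix has two connected components: the simple roots {alpha_1, alpha_2, alpha_3} form a chain of 3 nodes with single edges (A_3), and {alpha_4, alpha_5} form two nodes joined by a triple edge (G_2). A semisimple Lie algebra decomposes uniquely as the direct sum of simple ideals, one per connected component of its Dynkin diagram, so g ≅ A_3 ⊕ G_2 (dimension 15 + 14 = 29).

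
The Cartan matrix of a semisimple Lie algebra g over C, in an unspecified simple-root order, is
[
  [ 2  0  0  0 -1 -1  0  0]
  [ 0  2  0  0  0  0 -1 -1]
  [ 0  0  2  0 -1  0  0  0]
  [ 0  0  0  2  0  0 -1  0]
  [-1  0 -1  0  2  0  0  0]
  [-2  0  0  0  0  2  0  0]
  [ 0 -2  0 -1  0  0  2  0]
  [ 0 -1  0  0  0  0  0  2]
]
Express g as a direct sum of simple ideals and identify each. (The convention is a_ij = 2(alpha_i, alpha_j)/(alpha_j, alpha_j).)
The diagram associated to this matrix has two connected components: the simple roots {alpha_1, alpha_3, alpha_5, alpha_6} form a chain of 4 nodes with a double edge at one end; the terminal node there is the unique long simple root (C_4), and {alpha_2, alpha_4, alpha_7, alpha_8} form a chain of 4 nodes with a double edge between the middle two (F_4). A semisimple Lie algebra decomposes uniquely as the direct sum of simple ideals, one per connected component of its Dynkin diagram, so g ≅ C_4 ⊕ F_4 (dimension 36 + 52 = 88).

C4 ⊕ F4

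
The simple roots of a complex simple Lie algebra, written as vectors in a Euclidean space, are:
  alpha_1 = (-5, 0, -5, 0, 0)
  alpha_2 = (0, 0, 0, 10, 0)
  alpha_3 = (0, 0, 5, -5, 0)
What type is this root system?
Compute the Cartan integers a_ij = 2(alpha_i, alpha_j)/(alpha_j, alpha_j); the resulting 3x3 Cartan matrix is
[[2, 0, -1], [0, 2, -2], [-1, -1, 2]].
The roots have two lengths (squared-length ratio 2:1); the short ones are alpha_{1,3}. The associated Dynkin diagram is a chain of 3 nodes with a double edge at one end; the terminal node there is the unique long simple root (C_3), so the type is C_3 (the algebra sp(6)).

C3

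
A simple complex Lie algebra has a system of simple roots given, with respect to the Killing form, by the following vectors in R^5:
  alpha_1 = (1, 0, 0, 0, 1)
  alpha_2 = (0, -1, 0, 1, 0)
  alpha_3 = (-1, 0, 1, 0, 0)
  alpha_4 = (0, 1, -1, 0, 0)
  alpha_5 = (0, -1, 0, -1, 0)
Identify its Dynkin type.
Compute the Cartan integers a_ij = 2(alpha_i, alpha_j)/(alpha_j, alpha_j); the resulting 5x5 Cartan matrix is
[[2, 0, -1, 0, 0], [0, 2, 0, -1, 0], [-1, 0, 2, -1, 0], [0, -1, -1, 2, -1], [0, 0, 0, -1, 2]].
All simple roots have the same length, so the diagram is simply laced. The associated Dynkin diagram is a chain of 3 nodes with a fork of two nodes at one end (D_5), so the type is D_5 (the algebra so(10)).

type D_5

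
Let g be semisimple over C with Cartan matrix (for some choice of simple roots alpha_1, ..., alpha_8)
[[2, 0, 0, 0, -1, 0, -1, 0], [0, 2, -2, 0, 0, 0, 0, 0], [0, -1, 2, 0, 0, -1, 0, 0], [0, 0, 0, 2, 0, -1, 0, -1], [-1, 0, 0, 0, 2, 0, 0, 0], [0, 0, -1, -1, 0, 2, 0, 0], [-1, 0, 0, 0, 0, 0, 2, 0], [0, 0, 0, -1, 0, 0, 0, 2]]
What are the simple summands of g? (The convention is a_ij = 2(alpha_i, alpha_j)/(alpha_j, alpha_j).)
The diagram associated to this matrix has two connected components: the simple roots {alpha_1, alpha_5, alpha_7} form a chain of 3 nodes with single edges (A_3), and {alpha_2, alpha_3, alpha_4, alpha_6, alpha_8} form a chain of 5 nodes with a double edge at one end; the terminal node there is the unique long simple root (C_5). A semisimple Lie algebra decomposes uniquely as the direct sum of simple ideals, one per connected component of its Dynkin diagram, so g ≅ A_3 ⊕ C_5 (dimension 15 + 55 = 70).

A_3 ⊕ C_5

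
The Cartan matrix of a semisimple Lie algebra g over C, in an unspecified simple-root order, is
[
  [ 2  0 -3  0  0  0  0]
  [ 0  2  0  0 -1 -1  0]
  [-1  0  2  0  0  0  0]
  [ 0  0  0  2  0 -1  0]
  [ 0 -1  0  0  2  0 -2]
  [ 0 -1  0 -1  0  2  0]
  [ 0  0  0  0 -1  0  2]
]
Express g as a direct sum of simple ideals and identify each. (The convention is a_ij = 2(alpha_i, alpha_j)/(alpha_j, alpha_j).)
The diagram associated to this matrix has two connected components: the simple roots {alpha_2, alpha_4, alpha_5, alpha_6, alpha_7} form a chain of 5 nodes with a double edge at one end; the terminal node there is the unique short simple root (B_5), and {alpha_1, alpha_3} form two nodes joined by a triple edge (G_2). A semisimple Lie algebra decomposes uniquely as the direct sum of simple ideals, one per connected component of its Dynkin diagram, so g ≅ B_5 ⊕ G_2 (dimension 55 + 14 = 69).

B_5 ⊕ G_2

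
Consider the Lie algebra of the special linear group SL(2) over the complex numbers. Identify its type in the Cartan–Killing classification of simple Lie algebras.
This is sl(2), which has dimension 2^2 - 1 = 3 and rank 2 - 1 = 1 (a Cartan subalgebra is the diagonal traceless matrices). In the classification of classical Lie algebras, the special linear algebra sl(n+1) has type A_n; here n = 1, so the Dynkin diagram is a chain of 1 nodes with single edges (A_1). Hence the type is A_1.

A_1 (sl(2))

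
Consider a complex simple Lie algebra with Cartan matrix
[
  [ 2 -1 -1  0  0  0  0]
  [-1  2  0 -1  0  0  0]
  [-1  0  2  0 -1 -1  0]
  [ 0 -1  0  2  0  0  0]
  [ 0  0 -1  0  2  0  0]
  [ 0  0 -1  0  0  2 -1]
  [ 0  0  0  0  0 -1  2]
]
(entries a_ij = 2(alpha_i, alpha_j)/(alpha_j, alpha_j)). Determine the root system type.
The matrix has rank 7 with 2's on the diagonal. Reading the off-diagonal entries as Dynkin edges (a single edge where a_ij = a_ji = -1; a double or triple edge where a_ij * a_ji = 2 or 3), the diagram is a chain of 6 nodes with one extra node attached to the third node from one end (E_7). One simple-root ordering that puts it in standard form is (alpha_7, alpha_5, alpha_6, alpha_3, alpha_1, alpha_2, alpha_4). So the algebra is type E_7.

E_7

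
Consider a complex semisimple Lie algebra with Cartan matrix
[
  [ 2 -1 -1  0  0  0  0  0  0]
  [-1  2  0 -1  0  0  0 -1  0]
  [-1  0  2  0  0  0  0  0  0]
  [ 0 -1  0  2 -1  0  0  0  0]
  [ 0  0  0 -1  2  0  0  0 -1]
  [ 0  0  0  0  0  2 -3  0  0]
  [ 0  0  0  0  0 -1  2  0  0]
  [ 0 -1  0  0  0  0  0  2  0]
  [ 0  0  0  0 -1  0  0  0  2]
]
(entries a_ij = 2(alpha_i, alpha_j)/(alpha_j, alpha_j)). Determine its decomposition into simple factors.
The diagram associated to this matrix has two connected components: the simple roots {alpha_1, alpha_2, alpha_3, alpha_4, alpha_5, alpha_8, alpha_9} form a chain of 6 nodes with one extra node attached to the third node from one end (E_7), and {alpha_6, alpha_7} form two nodes joined by a triple edge (G_2). A semisimple Lie algebra decomposes uniquely as the direct sum of simple ideals, one per connected component of its Dynkin diagram, so g ≅ E_7 ⊕ G_2 (dimension 133 + 14 = 147).

E_7 + G_2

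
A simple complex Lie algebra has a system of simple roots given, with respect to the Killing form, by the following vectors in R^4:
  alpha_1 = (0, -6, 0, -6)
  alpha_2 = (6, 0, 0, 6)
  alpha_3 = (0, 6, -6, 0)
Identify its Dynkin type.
Compute the Cartan integers a_ij = 2(alpha_i, alpha_j)/(alpha_j, alpha_j); the resulting 3x3 Cartan matrix is
[[2, -1, -1], [-1, 2, 0], [-1, 0, 2]].
All simple roots have the same length, so the diagram is simply laced. The associated Dynkin diagram is a chain of 3 nodes with single edges (A_3), so the type is A_3 (the algebra sl(4)).

A_3 (sl(4))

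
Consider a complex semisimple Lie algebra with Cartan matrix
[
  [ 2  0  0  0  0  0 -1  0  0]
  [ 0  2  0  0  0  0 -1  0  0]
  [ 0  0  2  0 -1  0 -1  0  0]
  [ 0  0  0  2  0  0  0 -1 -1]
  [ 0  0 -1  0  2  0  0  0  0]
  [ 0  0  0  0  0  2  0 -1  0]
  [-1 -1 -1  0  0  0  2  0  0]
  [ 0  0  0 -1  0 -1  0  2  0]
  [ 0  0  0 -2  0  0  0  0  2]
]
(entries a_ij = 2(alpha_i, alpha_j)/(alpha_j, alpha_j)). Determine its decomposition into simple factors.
type C_4 ⊕ type D_5

The diagram associated to this matrix has two connected components: the simple roots {alpha_4, alpha_6, alpha_8, alpha_9} form a chain of 4 nodes with a double edge at one end; the terminal node there is the unique long simple root (C_4), and {alpha_1, alpha_2, alpha_3, alpha_5, alpha_7} form a chain of 3 nodes with a fork of two nodes at one end (D_5). A semisimple Lie algebra decomposes uniquely as the direct sum of simple ideals, one per connected component of its Dynkin diagram, so g ≅ C_4 ⊕ D_5 (dimension 36 + 45 = 81).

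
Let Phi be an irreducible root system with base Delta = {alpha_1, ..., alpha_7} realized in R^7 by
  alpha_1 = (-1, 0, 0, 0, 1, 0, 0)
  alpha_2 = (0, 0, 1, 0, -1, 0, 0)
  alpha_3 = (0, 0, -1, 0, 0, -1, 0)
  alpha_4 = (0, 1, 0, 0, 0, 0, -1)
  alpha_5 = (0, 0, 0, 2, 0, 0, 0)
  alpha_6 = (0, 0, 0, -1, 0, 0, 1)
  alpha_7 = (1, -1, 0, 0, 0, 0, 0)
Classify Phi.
Compute the Cartan integers a_ij = 2(alpha_i, alpha_j)/(alpha_j, alpha_j); the resulting 7x7 Cartan matrix is
[[2, -1, 0, 0, 0, 0, -1], [-1, 2, -1, 0, 0, 0, 0], [0, -1, 2, 0, 0, 0, 0], [0, 0, 0, 2, 0, -1, -1], [0, 0, 0, 0, 2, -2, 0], [0, 0, 0, -1, -1, 2, 0], [-1, 0, 0, -1, 0, 0, 2]].
The roots have two lengths (squared-length ratio 2:1); the short ones are alpha_{1,2,3,4,6,7}. The associated Dynkin diagram is a chain of 7 nodes with a double edge at one end; the terminal node there is the unique long simple root (C_7), so the type is C_7 (the algebra sp(14)).

type C_7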